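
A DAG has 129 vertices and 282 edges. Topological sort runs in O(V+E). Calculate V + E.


V = 129 (vertex processing)
E = 282 (edge processing)
V + E = 129 + 282 = 411


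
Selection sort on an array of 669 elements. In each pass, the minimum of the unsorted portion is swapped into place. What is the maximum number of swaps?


Selection sort performs one swap per pass:
  Pass 1: find min in positions 0 to 668, swap with position 0
  Pass 2: find min in positions 1 to 668, swap with position 1
  Pass 3: find min in positions 2 to 668, swap with position 2
  Pass 4: find min in positions 3 to 668, swap with position 3
  Pass 5: find min in positions 4 to 668, swap with position 4
  ... (663 more passes)
Total passes (and swaps) = n - 1 = 669 - 1 = 668


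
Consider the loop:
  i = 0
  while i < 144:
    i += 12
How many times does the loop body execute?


Starting at i = 0, each iteration adds 12.
Iterations until i >= 144:
  Iteration 1: i = 0 -> i = 12
  Iteration 2: i = 12 -> i = 24
  Iteration 3: i = 24 -> i = 36
  Iteration 4: i = 36 -> i = 48
  Iteration 5: i = 48 -> i = 60
  Iteration 6: i = 60 -> i = 72
  Iteration 7: i = 72 -> i = 84
  Iteration 8: i = 84 -> i = 96
  ... continuing ...
Total iterations = ceil(144/12) = 12


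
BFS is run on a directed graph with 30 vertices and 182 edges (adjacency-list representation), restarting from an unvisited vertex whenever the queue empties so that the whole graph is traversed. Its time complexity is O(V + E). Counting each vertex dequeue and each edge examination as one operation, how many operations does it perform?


A full BFS traversal dequeues each vertex exactly once and examines each directed edge exactly once.
V = 30 (vertex processing cost)
E = 182 (edge examination cost)
Total operations proportional to V + E = 30 + 182 = 212


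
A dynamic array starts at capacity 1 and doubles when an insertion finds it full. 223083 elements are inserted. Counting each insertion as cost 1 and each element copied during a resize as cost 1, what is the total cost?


n = 223083
Insertion costs: 223083
Resizes copy 1, 2, 4, ... up to the largest power of 2 that is <= n-1 = 223082, i.e. 131072.
Copy costs = 1 + 2 + 4 + 8 + 16 + 32 + 64 + 128 + 256 + 512 + 1024 + 2048 + 4096 + 8192 + 16384 + 32768 + 65536 + 131072 = 262143
Total = 223083 + 262143 = 485226


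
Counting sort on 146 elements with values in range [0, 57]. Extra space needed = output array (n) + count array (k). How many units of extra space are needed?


Output array size: 146 (to store sorted result)
Count array size: 58 (one slot per possible value, range 0 to 57)
Total extra space = 146 + 58 = 204


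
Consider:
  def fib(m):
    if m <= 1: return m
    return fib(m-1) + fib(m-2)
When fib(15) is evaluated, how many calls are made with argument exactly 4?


Let N(m) = number of times fib(m) is called while evaluating fib(15).
N(15) = 1 (the initial call).
N(14) = 1 (only fib(15) calls it).
For 1 <= m <= 13: fib(m) is called by fib(m+1) and fib(m+2), so
  N(m) = N(m+1) + N(m+2).
fib(0) is called only by fib(2), so N(0) = N(2).
Walk down from m=15:
  N(15)=1, N(14)=1, N(13)=2, N(12)=3, N(11)=5, N(10)=8, N(9)=13, N(8)=21, N(7)=34, N(6)=55, N(5)=89, N(4)=144
N(4) = 144


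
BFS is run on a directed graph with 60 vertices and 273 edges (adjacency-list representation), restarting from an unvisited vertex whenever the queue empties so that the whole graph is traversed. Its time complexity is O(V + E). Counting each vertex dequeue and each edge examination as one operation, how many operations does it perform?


A full BFS traversal dequeues each vertex exactly once and examines each directed edge exactly once.
V = 60 (vertex processing cost)
E = 273 (edge examination cost)
Total operations proportional to V + E = 60 + 273 = 333


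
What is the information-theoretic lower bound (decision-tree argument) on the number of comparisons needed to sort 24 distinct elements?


A binary decision tree of height h has at most 2^h leaves and needs at least n! of them, so h >= ceil(log2(n!)).
Compute 24! as a running product:
  x2 = 2, x3 = 6, x4 = 24, x5 = 120
  x6 = 720, x7 = 5040, x8 = 40320, x9 = 362880
  x10 = 3628800, x11 = 39916800, x12 = 479001600, x13 = 6227020800
  x14 = 87178291200, x15 = 1307674368000, x16 = 20922789888000, x17 = 355687428096000
  x18 = 6402373705728000, x19 = 121645100408832000, x20 = 2432902008176640000, x21 = 51090942171709440000
  x22 = 1124000727777607680000, x23 = 25852016738884976640000, x24 = 620448401733239439360000
24! = 620448401733239439360000
Bracket between powers of 2:
  2^79 = 604462909807314587353088 < 620448401733239439360000 <= 1208925819614629174706176 = 2^80
So ceil(log2(24!)) = 80


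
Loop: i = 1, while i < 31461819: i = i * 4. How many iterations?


i multiplies by 4 each step:
i = 1 -> 4 -> 16 -> 64 -> 256 -> 1024 -> 4096 -> 16384 -> 65536 -> 262144 -> 1048576 -> 4194304 -> 16777216 -> 67108864 (stop)
Iterations = ceil(log_4(31461819)) = 13


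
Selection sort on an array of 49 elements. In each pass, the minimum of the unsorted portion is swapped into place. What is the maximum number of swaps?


Selection sort performs one swap per pass:
  Pass 1: find min in positions 0 to 48, swap with position 0
  Pass 2: find min in positions 1 to 48, swap with position 1
  Pass 3: find min in positions 2 to 48, swap with position 2
  Pass 4: find min in positions 3 to 48, swap with position 3
  Pass 5: find min in positions 4 to 48, swap with position 4
  ... (43 more passes)
Total passes (and swaps) = n - 1 = 49 - 1 = 48


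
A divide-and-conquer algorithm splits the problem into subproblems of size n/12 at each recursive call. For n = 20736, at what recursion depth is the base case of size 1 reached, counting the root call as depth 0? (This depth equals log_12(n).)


At each depth, the problem size is divided by 12:
  Depth 0: problem size = 20736
  Depth 1: problem size = 1728
  Depth 2: problem size = 144
  Depth 3: problem size = 12
  Depth 4: problem size = 1 (base case)
The base case is reached at depth log_12(20736) = 4 (the tree has 5 levels counting depth 0, but the depth asked for is 4).
Recursion depth = 4


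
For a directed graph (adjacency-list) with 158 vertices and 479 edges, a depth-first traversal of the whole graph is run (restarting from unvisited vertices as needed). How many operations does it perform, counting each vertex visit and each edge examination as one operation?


A full DFS traversal visits each vertex once and examines each edge once.
V = 158
E = 479
Sum = 158 + 479 = 637


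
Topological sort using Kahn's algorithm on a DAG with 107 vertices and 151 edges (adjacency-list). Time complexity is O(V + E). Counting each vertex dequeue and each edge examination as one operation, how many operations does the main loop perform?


Kahn's algorithm:
  1. Compute in-degrees: O(V + E)
  2. Process queue: each vertex dequeued once (O(V))
     each edge examined once (O(E))
Total = V + E = 107 + 151 = 258


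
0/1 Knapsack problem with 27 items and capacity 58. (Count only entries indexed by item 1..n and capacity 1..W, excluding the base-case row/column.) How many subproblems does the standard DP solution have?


The DP table is indexed by (item, capacity).
Rows: 27 items
Columns: 58 capacity values (1 to W)
Total subproblems = 27 * 58 = 1566


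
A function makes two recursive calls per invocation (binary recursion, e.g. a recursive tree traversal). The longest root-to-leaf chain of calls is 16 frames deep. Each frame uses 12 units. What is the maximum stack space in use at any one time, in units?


Binary recursion: the two calls run one after the other, so only one root-to-leaf chain of frames is on the stack at a time.
Maximum depth (longest chain) = 16 frames
Each frame = 12 units
Max stack space = 16 * 12 = 192


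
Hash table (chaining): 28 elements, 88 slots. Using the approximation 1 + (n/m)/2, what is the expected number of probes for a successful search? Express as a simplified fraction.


Computing expected probes:
alpha = 28/88
= 1 + alpha/2
= 1 + 28/(2*88)
= (2*88 + 28) / (2*88)
= 204/176 = 51/44


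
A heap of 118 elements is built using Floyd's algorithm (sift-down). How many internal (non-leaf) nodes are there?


Leaf nodes occupy roughly half the array.
Sift-down is called for each internal node, starting from the last one.
Internal nodes = floor(n/2) = floor(118/2) = 59


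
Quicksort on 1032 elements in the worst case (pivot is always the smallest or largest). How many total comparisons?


In the worst case, each partition step picks the worst pivot:
  Partition 1: 1031 comparisons (n-1 elements to compare)
  Partition 2: 1030 comparisons
  Partition 3: 1029 comparisons
  Partition 4: 1028 comparisons
  Partition 5: 1027 comparisons
  ...
  Last partition: 0 comparisons
Total = (n-1) + (n-2) + ... + 1 + 0 = n*(n-1)/2
= 1032*1031/2 = 531996


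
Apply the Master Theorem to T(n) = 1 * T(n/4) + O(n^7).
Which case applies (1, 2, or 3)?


The Master Theorem: T(n) = a*T(n/b) + O(n^c)
  a = 1, b = 4, c = 7
log_b(a) = log_4(1) = 0
Compare b^c with a: 4^7 = 16384 > 1, so c > log_b(a).
Since c > log_b(a), Case 3 applies.
T(n) = O(n^7)
Master Theorem case = 3


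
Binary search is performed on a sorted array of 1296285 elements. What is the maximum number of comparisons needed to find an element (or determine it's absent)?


Binary search halves the search space each comparison:
  Step 1: search space = 1296285 -> 648142
  Step 2: search space = 648142 -> 324071
  Step 3: search space = 324071 -> 162035
  Step 4: search space = 162035 -> 81017
  Step 5: search space = 81017 -> 40508
  Step 6: search space = 40508 -> 20254
  Step 7: search space = 20254 -> 10127
  Step 8: search space = 10127 -> 5063
  Step 9: search space = 5063 -> 2531
  Step 10: search space = 2531 -> 1265
  Step 11: search space = 1265 -> 632
  Step 12: search space = 632 -> 316
  Step 13: search space = 316 -> 158
  Step 14: search space = 158 -> 79
  Step 15: search space = 79 -> 39
  Step 16: search space = 39 -> 19
  Step 17: search space = 19 -> 9
  Step 18: search space = 9 -> 4
  Step 19: search space = 4 -> 2
  Step 20: search space = 2 -> 1
  Step 21: search space = 1 (final check)
Maximum comparisons = floor(log2(1296285)) + 1 = 20 + 1 = 21


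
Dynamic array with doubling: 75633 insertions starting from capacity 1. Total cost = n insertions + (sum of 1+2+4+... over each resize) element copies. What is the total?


n = 75633
Insertion costs: 75633
Resizes copy 1, 2, 4, ... up to the largest power of 2 that is <= n-1 = 75632, i.e. 65536.
Copy costs = 1 + 2 + 4 + 8 + 16 + 32 + 64 + 128 + 256 + 512 + 1024 + 2048 + 4096 + 8192 + 16384 + 32768 + 65536 = 131071
Total = 75633 + 131071 = 206704


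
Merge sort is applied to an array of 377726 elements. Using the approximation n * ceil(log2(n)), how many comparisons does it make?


Merge sort divides the array into halves recursively.
Number of levels = ceil(log2(377726)) = 19
At each level, approximately n = 377726 comparisons are needed for merging.
Total comparisons ~ n * ceil(log2(n)) = 377726 * 19 = 7176794


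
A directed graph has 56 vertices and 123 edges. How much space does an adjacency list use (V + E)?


Adjacency list: one list head per vertex + one entry per edge
Vertex heads: 56
Edge entries: 123
Total = 56 + 123 = 179


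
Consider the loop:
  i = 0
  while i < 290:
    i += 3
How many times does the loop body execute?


Starting at i = 0, each iteration adds 3.
Iterations until i >= 290:
  Iteration 1: i = 0 -> i = 3
  Iteration 2: i = 3 -> i = 6
  Iteration 3: i = 6 -> i = 9
  Iteration 4: i = 9 -> i = 12
  Iteration 5: i = 12 -> i = 15
  Iteration 6: i = 15 -> i = 18
  Iteration 7: i = 18 -> i = 21
  Iteration 8: i = 21 -> i = 24
  ... continuing ...
Total iterations = ceil(290/3) = 97


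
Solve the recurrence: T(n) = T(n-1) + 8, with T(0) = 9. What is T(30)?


Unrolling the recurrence:
T(30) = T(29) + 8
       = T(28) + 8 + 8
       = T(27) + 8*3
       ...
       = T(0) + 8*30
       = 9 + 240 = 249


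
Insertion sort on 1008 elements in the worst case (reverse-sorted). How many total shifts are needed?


In the worst case (reverse-sorted), each element shifts past all previous:
  Element 1: 1 shifts
  Element 2: 2 shifts
  Element 3: 3 shifts
  Element 4: 4 shifts
  Element 5: 5 shifts
  ...
  Element 1007: 1007 shifts
Total = 1 + 2 + ... + 1007
= 1008*(1008-1)/2 = 507528


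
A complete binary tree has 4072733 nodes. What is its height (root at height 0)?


In a complete binary tree, level k holds nodes 2^k .. 2^(k+1)-1 (1-indexed).
Height = floor(log2(n)) = floor(log2(4072733)) = 21
Check: 2^21 = 2097152 <= 4072733 < 4194304 = 2^22


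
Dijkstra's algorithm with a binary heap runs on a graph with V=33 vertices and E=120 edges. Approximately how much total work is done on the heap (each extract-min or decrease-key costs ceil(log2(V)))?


Dijkstra with a binary heap: each vertex is extracted once, each edge may relax once.
Each heap operation costs O(log V).
V + E = 33 + 120 = 153
ceil(log2(33)) = 6 (since 2^5 = 32 < 33 <= 64 = 2^6)
Total heap work = (V+E) * ceil(log2(V)) = 153 * 6 = 918


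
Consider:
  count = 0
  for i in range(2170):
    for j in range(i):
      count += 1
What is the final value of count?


For each i, the inner loop runs i times:
  i=0: inner runs 0 times
  i=1: inner runs 1 time
  i=2: inner runs 2 times
  i=3: inner runs 3 times
  i=4: inner runs 4 times
  i=5: inner runs 5 times
  i=6: inner runs 6 times
  i=7: inner runs 7 times
  ...
Total = 0 + 1 + 2 + ... + 2169 = 2170*(2170-1)/2 = 2353365


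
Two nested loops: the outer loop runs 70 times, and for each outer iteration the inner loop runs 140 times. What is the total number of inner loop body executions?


Outer loop: 70 iterations
Inner loop: 140 iterations per outer iteration
Total = 70 * 140 = 9800


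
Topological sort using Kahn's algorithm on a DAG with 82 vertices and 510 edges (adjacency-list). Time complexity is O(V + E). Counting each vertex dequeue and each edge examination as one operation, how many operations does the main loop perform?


Kahn's algorithm:
  1. Compute in-degrees: O(V + E)
  2. Process queue: each vertex dequeued once (O(V))
     each edge examined once (O(E))
Total = V + E = 82 + 510 = 592


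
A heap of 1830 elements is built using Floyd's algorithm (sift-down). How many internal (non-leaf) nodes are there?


Leaf nodes occupy roughly half the array.
Sift-down is called for each internal node, starting from the last one.
Internal nodes = floor(n/2) = floor(1830/2) = 915


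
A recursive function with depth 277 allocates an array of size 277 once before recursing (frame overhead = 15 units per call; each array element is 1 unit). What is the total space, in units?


Array allocation: 277 units (allocated once)
Stack frames: 277 deep * 15 per frame = 4155 units
Total = 277 + 4155 = 4432


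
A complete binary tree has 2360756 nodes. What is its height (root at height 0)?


In a complete binary tree, level k holds nodes 2^k .. 2^(k+1)-1 (1-indexed).
Height = floor(log2(n)) = floor(log2(2360756)) = 21
Check: 2^21 = 2097152 <= 2360756 < 4194304 = 2^22


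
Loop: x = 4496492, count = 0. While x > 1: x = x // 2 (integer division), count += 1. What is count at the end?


The variable x halves each step:
x = 4496492 -> 2248246 -> 1124123 -> 562061 -> 281030 -> 140515 -> 70257 -> 35128 -> 17564 -> 8782 -> 4391 -> 2195 -> 1097 -> 548 -> 274 -> 137 -> 68 -> 34 -> 17 -> 8 -> 4 -> 2 -> 1
Number of halvings = floor(log2(4496492)) = 22


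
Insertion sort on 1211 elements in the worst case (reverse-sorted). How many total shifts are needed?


In the worst case (reverse-sorted), each element shifts past all previous:
  Element 1: 1 shifts
  Element 2: 2 shifts
  Element 3: 3 shifts
  Element 4: 4 shifts
  Element 5: 5 shifts
  ...
  Element 1210: 1210 shifts
Total = 1 + 2 + ... + 1210
= 1211*(1211-1)/2 = 732655


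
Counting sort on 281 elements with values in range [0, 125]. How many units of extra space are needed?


Output array size: 281 (to store sorted result)
Count array size: 126 (one slot per possible value, range 0 to 125)
Total extra space = 281 + 126 = 407


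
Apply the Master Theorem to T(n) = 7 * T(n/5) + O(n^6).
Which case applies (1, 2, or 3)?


The Master Theorem: T(n) = a*T(n/b) + O(n^c)
  a = 7, b = 5, c = 6
log_b(a) = log_5(7) ~ 1.209
Compare b^c with a: 5^6 = 15625 > 7, so c > log_b(a).
Since c > log_b(a), Case 3 applies.
T(n) = O(n^6)
Master Theorem case = 3


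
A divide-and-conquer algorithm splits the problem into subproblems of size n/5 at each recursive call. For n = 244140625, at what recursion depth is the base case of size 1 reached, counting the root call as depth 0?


At each depth, the problem size is divided by 5:
  Depth 0: problem size = 244140625
  Depth 1: problem size = 48828125
  Depth 2: problem size = 9765625
  Depth 3: problem size = 1953125
  Depth 4: problem size = 390625
  Depth 5: problem size = 78125
  Depth 6: problem size = 15625
  Depth 7: problem size = 3125
  Depth 8: problem size = 625
  Depth 9: problem size = 125
  Depth 10: problem size = 25
  Depth 11: problem size = 5
  Depth 12: problem size = 1 (base case)
The base case is reached at depth log_5(244140625) = 12 (the tree has 13 levels counting depth 0, but the depth asked for is 12).
Recursion depth = 12


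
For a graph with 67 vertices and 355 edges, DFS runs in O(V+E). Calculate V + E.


A full DFS traversal visits each vertex once and examines each edge once.
V = 67
E = 355
Sum = 67 + 355 = 422


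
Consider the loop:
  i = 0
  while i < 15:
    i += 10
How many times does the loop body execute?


Starting at i = 0, each iteration adds 10.
Iterations until i >= 15:
  Iteration 1: i = 0 -> i = 10
  Iteration 2: i = 10 -> i = 20
Total iterations = ceil(15/10) = 2


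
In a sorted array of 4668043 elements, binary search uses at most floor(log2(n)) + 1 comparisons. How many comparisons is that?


Halving sequence: 4668043 -> 2334021 -> 1167010 -> 583505 -> 291752 -> 145876 -> 72938 -> 36469 -> 18234 -> 9117 -> 4558 -> 2279 -> 1139 -> 569 -> 284 -> 142 -> 71 -> 35 -> 17 -> 8 -> 4 -> 2 -> 1
Number of halvings = 22
Max comparisons = 22 + 1 = 23


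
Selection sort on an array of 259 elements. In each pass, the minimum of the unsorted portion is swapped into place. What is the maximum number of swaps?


Selection sort performs one swap per pass:
  Pass 1: find min in positions 0 to 258, swap with position 0
  Pass 2: find min in positions 1 to 258, swap with position 1
  Pass 3: find min in positions 2 to 258, swap with position 2
  Pass 4: find min in positions 3 to 258, swap with position 3
  Pass 5: find min in positions 4 to 258, swap with position 4
  ... (253 more passes)
Total passes (and swaps) = n - 1 = 259 - 1 = 258


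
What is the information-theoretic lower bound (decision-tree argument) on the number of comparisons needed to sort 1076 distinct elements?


A binary decision tree of height h has at most 2^h leaves and needs at least n! of them, so h >= ceil(log2(n!)).
1076! is far too large to multiply out, so use Stirling's series:
  ln(n!) ~ n ln n - n + (1/2) ln(2 pi n) + 1/(12n)  (error below 1/(360 n^3), negligible here)
  ln(1076) = 6.9810057
  n ln n = 1076 * 6.9810057 = 7511.5621
  (1/2) ln(2 pi * 1076) = (1/2) ln(6760.7074) = 4.4094
  1/(12*1076) = 0.0001
  ln(1076!) ~ 7511.5621 - 1076 + 4.4094 + 0.0001 = 6439.9716
Convert to base 2: log2(1076!) = 6439.9716 / ln 2 = 6439.9716 / 0.69314718 = 9290.9151
ceil(9290.9151) = 9291


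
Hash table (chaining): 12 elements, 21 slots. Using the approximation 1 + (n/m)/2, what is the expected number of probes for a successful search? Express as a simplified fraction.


Computing expected probes:
alpha = 12/21
= 1 + alpha/2
= 1 + 12/(2*21)
= (2*21 + 12) / (2*21)
= 54/42 = 9/7


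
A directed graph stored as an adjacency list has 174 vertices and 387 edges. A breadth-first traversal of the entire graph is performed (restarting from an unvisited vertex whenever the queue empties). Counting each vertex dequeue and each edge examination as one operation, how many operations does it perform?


A full BFS traversal dequeues each vertex once and examines each edge once.
Vertex visits: 174
Edge visits: 387
V + E = 174 + 387 = 561


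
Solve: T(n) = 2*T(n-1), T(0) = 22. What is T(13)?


Unrolling:
T(13) = 2*T(12) = 2^2*T(11) = ... = 2^13*T(0)
= 2^13 * 22
= 8192 * 22 = 180224


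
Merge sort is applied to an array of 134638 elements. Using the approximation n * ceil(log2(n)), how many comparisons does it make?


Merge sort divides the array into halves recursively.
Number of levels = ceil(log2(134638)) = 18
At each level, approximately n = 134638 comparisons are needed for merging.
Total comparisons ~ n * ceil(log2(n)) = 134638 * 18 = 2423484


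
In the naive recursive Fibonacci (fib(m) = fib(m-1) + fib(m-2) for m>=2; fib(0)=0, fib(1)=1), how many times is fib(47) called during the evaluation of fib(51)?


Let N(m) = number of times fib(m) is called while evaluating fib(51).
N(51) = 1 (the initial call).
N(50) = 1 (only fib(51) calls it).
For 1 <= m <= 49: fib(m) is called by fib(m+1) and fib(m+2), so
  N(m) = N(m+1) + N(m+2).
fib(0) is called only by fib(2), so N(0) = N(2).
Walk down from m=51:
  N(51)=1, N(50)=1, N(49)=2, N(48)=3, N(47)=5
N(47) = 5


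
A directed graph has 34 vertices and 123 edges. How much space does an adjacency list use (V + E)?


Adjacency list: one list head per vertex + one entry per edge
Vertex heads: 34
Edge entries: 123
Total = 34 + 123 = 157


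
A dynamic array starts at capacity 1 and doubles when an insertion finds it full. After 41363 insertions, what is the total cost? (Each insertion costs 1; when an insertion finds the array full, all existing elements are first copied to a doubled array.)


Insertion cost: 41363 (one per element)
Resizes occur just before inserting elements 2, 3, 5, 9, ...
Elements copied at each resize: 1 + 2 + 4 + 8 + 16 + 32 + 64 + 128 + 256 + 512 + 1024 + 2048 + 4096 + 8192 + 16384 + 32768
Sum of copies = 65535 (geometric series: 2^k - 1)
Total = 41363 + 65535 = 106898


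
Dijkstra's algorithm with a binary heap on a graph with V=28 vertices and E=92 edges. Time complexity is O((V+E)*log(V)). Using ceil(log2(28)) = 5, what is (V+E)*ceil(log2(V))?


Dijkstra with a binary heap: each vertex is extracted once, each edge may relax once.
Each heap operation costs O(log V).
V + E = 28 + 92 = 120
ceil(log2(28)) = 5 (since 2^4 = 16 < 28 <= 32 = 2^5)
Total heap work = (V+E) * ceil(log2(V)) = 120 * 5 = 600


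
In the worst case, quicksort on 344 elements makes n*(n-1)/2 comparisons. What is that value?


Sum of comparisons per partition:
343 + 342 + ... + 1 + 0
= 344 * (344 - 1) / 2
= 344 * 343 / 2
= 58996


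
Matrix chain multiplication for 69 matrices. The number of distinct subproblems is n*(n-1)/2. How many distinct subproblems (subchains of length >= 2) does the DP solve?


Subproblems are indexed by (i, j) where i < j.
Number of such pairs = n*(n-1)/2
= 69 * 68 / 2
= 2346


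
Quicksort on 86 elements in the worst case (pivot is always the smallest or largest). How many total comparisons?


In the worst case, each partition step picks the worst pivot:
  Partition 1: 85 comparisons (n-1 elements to compare)
  Partition 2: 84 comparisons
  Partition 3: 83 comparisons
  Partition 4: 82 comparisons
  Partition 5: 81 comparisons
  ...
  Last partition: 0 comparisons
Total = (n-1) + (n-2) + ... + 1 + 0 = n*(n-1)/2
= 86*85/2 = 3655


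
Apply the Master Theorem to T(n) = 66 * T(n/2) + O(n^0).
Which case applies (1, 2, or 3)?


The Master Theorem: T(n) = a*T(n/b) + O(n^c)
  a = 66, b = 2, c = 0
log_b(a) = log_2(66) ~ 6.044
Compare b^c with a: 2^0 = 1 < 66, so c < log_b(a).
Since c < log_b(a), Case 1 applies.
T(n) = O(n^(log_2 66)) ~ O(n^6.044)
Master Theorem case = 1


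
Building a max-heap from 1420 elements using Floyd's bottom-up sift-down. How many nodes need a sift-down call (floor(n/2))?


In a heap of 1420 elements (0-indexed array):
  Last element index: 1419
  Parent of last element: floor((1419 - 1) / 2) = 709
  Internal nodes: indices 0 to 709
  Count = floor(1420/2) = 710


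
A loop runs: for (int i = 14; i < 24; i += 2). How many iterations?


Loop starts at i = 14, increments by 2, stops when i >= 24.
Number of iterations = ceil((24 - 14) / 2)
= ceil(10 / 2)
= 5


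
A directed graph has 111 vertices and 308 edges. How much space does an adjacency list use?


Adjacency list: one list head per vertex + one entry per edge
Vertex heads: 111
Edge entries: 308
Total = 111 + 308 = 419


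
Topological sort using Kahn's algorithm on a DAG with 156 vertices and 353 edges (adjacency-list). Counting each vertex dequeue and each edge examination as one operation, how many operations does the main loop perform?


Kahn's algorithm:
  1. Compute in-degrees: O(V + E)
  2. Process queue: each vertex dequeued once (O(V))
     each edge examined once (O(E))
Total = V + E = 156 + 353 = 509


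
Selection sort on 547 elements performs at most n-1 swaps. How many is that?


Each of the 546 passes places one element in its final position.
Pass 1: swap minimum into position 0
Pass 2: swap minimum of remaining into position 1
...
Pass 546: last two elements, one swap
Maximum swaps = 547 - 1 = 546


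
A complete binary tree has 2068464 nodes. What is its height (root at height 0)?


In a complete binary tree, level k holds nodes 2^k .. 2^(k+1)-1 (1-indexed).
Height = floor(log2(n)) = floor(log2(2068464)) = 20
Check: 2^20 = 1048576 <= 2068464 < 2097152 = 2^21


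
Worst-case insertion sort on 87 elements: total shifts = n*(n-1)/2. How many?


Sum of shifts = 1 + 2 + 3 + ... + 86
= 87 * 86 / 2
= 7482 / 2
= 3741


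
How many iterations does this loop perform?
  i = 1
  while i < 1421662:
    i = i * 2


The loop variable doubles each iteration:
i = 1 -> 2 -> 4 -> 8 -> 16 -> 32 -> 64 -> 128 -> 256 -> 512 -> 1024 -> 2048 -> 4096 -> 8192 -> 16384 -> 32768 -> 65536 -> 131072 -> 262144 -> 524288 -> 1048576 -> 2097152 (stop, 2097152 >= 1421662)
Number of doublings = ceil(log2(1421662)) = 21


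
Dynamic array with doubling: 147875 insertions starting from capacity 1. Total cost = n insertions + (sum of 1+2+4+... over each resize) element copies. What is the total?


n = 147875
Insertion costs: 147875
Resizes copy 1, 2, 4, ... up to the largest power of 2 that is <= n-1 = 147874, i.e. 131072.
Copy costs = 1 + 2 + 4 + 8 + 16 + 32 + 64 + 128 + 256 + 512 + 1024 + 2048 + 4096 + 8192 + 16384 + 32768 + 65536 + 131072 = 262143
Total = 147875 + 262143 = 410018


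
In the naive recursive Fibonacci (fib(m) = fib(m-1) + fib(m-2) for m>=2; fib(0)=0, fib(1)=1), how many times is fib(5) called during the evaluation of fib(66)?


Let N(m) = number of times fib(m) is called while evaluating fib(66).
N(66) = 1 (the initial call).
N(65) = 1 (only fib(66) calls it).
For 1 <= m <= 64: fib(m) is called by fib(m+1) and fib(m+2), so
  N(m) = N(m+1) + N(m+2).
fib(0) is called only by fib(2), so N(0) = N(2).
Walk down from m=66:
  N(66)=1, N(65)=1, N(64)=2, N(63)=3, N(62)=5, N(61)=8, N(60)=13, N(59)=21, N(58)=34, N(57)=55, N(56)=89, N(55)=144, N(54)=233, N(53)=377, N(52)=610, N(51)=987, N(50)=1597, N(49)=2584, N(48)=4181, N(47)=6765, N(46)=10946, N(45)=17711, N(44)=28657, N(43)=46368, N(42)=75025, N(41)=121393, N(40)=196418, N(39)=317811, N(38)=514229, N(37)=832040, N(36)=1346269, N(35)=2178309, N(34)=3524578, N(33)=5702887, N(32)=9227465, N(31)=14930352, N(30)=24157817, N(29)=39088169, N(28)=63245986, N(27)=102334155, N(26)=165580141, N(25)=267914296, N(24)=433494437, N(23)=701408733, N(22)=1134903170, N(21)=1836311903, N(20)=2971215073, N(19)=4807526976, N(18)=7778742049, N(17)=12586269025, N(16)=20365011074, N(15)=32951280099, N(14)=53316291173, N(13)=86267571272, N(12)=139583862445, N(11)=225851433717, N(10)=365435296162, N(9)=591286729879, N(8)=956722026041, N(7)=1548008755920, N(6)=2504730781961, N(5)=4052739537881
N(5) = 4052739537881


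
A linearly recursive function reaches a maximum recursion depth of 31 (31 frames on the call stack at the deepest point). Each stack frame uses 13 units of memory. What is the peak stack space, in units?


Maximum recursion depth = 31 frames
Memory per frame = 13 units
Total stack space = depth * frame_size
= 31 * 13 = 403


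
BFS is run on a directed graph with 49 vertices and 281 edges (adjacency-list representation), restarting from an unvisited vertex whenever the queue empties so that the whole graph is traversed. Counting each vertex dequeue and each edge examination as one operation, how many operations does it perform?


A full BFS traversal dequeues each vertex exactly once and examines each directed edge exactly once.
V = 49 (vertex processing cost)
E = 281 (edge examination cost)
Total operations proportional to V + E = 49 + 281 = 330


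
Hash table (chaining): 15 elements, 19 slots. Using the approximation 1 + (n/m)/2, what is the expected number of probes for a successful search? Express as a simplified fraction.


Computing expected probes:
alpha = 15/19
= 1 + alpha/2
= 1 + 15/(2*19)
= (2*19 + 15) / (2*19)
= 53/38


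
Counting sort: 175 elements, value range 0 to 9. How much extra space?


n = 175 (output array)
k = 10 (count array for 10 distinct values)
Extra space = 175 + 10 = 185


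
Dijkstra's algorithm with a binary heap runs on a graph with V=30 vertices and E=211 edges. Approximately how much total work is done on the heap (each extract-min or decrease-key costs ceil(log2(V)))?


Dijkstra with a binary heap: each vertex is extracted once, each edge may relax once.
Each heap operation costs O(log V).
V + E = 30 + 211 = 241
ceil(log2(30)) = 5 (since 2^4 = 16 < 30 <= 32 = 2^5)
Total heap work = (V+E) * ceil(log2(V)) = 241 * 5 = 1205


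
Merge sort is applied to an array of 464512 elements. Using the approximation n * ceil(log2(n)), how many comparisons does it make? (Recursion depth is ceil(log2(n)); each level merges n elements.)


Merge sort divides the array into halves recursively.
Number of levels = ceil(log2(464512)) = 19
At each level, approximately n = 464512 comparisons are needed for merging.
Total comparisons ~ n * ceil(log2(n)) = 464512 * 19 = 8825728


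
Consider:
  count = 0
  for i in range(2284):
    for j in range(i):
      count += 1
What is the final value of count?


For each i, the inner loop runs i times:
  i=0: inner runs 0 times
  i=1: inner runs 1 time
  i=2: inner runs 2 times
  i=3: inner runs 3 times
  i=4: inner runs 4 times
  i=5: inner runs 5 times
  i=6: inner runs 6 times
  i=7: inner runs 7 times
  ...
Total = 0 + 1 + 2 + ... + 2283 = 2284*(2284-1)/2 = 2607186


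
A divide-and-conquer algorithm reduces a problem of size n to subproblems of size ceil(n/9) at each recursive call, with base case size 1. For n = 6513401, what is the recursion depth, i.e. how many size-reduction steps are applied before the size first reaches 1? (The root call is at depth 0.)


Each step divides the size by 9 (rounding up); after k steps the size is ceil(n/9^k), which equals 1 exactly when 9^k >= n.
So the depth is the smallest k with 9^k >= 6513401, i.e. ceil(log_9(6513401)).
9^7 = 4782969 < 6513401 <= 43046721 = 9^8
Recursion depth = 8


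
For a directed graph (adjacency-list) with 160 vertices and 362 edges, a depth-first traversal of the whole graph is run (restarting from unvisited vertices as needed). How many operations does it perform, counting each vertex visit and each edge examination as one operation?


A full DFS traversal visits each vertex once and examines each edge once.
V = 160
E = 362
Sum = 160 + 362 = 522


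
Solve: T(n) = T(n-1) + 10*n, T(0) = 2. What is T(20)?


Expanding the recurrence:
T(20) = T(19) + 10*20
       = T(18) + 10*19 + 10*20
       ...
       = T(0) + 10*(1 + 2 + ... + 20)
       = 2 + 10 * 20*21/2
       = 2 + 10 * 210
       = 2 + 2100 = 2102


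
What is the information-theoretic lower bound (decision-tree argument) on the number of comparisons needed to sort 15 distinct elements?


A binary decision tree of height h has at most 2^h leaves and needs at least n! of them, so h >= ceil(log2(n!)).
Compute 15! as a running product:
  x2 = 2, x3 = 6, x4 = 24, x5 = 120
  x6 = 720, x7 = 5040, x8 = 40320, x9 = 362880
  x10 = 3628800, x11 = 39916800, x12 = 479001600, x13 = 6227020800
  x14 = 87178291200, x15 = 1307674368000
15! = 1307674368000
Bracket between powers of 2:
  2^40 = 1099511627776 < 1307674368000 <= 2199023255552 = 2^41
So ceil(log2(15!)) = 41


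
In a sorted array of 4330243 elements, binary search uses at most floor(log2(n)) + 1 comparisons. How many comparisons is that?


Halving sequence: 4330243 -> 2165121 -> 1082560 -> 541280 -> 270640 -> 135320 -> 67660 -> 33830 -> 16915 -> 8457 -> 4228 -> 2114 -> 1057 -> 528 -> 264 -> 132 -> 66 -> 33 -> 16 -> 8 -> 4 -> 2 -> 1
Number of halvings = 22
Max comparisons = 22 + 1 = 23


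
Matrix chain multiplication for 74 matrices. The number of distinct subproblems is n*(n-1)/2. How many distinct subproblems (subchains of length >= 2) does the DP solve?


Subproblems are indexed by (i, j) where i < j.
Number of such pairs = n*(n-1)/2
= 74 * 73 / 2
= 2701


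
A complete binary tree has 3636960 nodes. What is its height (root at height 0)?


In a complete binary tree, level k holds nodes 2^k .. 2^(k+1)-1 (1-indexed).
Height = floor(log2(n)) = floor(log2(3636960)) = 21
Check: 2^21 = 2097152 <= 3636960 < 4194304 = 2^22


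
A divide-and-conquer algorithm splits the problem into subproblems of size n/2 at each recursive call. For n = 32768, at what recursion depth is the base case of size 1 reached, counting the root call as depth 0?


At each depth, the problem size is divided by 2:
  Depth 0: problem size = 32768
  Depth 1: problem size = 16384
  Depth 2: problem size = 8192
  Depth 3: problem size = 4096
  Depth 4: problem size = 2048
  Depth 5: problem size = 1024
  Depth 6: problem size = 512
  Depth 7: problem size = 256
  Depth 8: problem size = 128
  Depth 9: problem size = 64
  Depth 10: problem size = 32
  Depth 11: problem size = 16
  Depth 12: problem size = 8
  Depth 13: problem size = 4
  Depth 14: problem size = 2
  Depth 15: problem size = 1 (base case)
The base case is reached at depth log_2(32768) = 15 (the tree has 16 levels counting depth 0, but the depth asked for is 15).
Recursion depth = 15


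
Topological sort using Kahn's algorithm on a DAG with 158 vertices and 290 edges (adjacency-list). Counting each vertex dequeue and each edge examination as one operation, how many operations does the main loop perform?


Kahn's algorithm:
  1. Compute in-degrees: O(V + E)
  2. Process queue: each vertex dequeued once (O(V))
     each edge examined once (O(E))
Total = V + E = 158 + 290 = 448


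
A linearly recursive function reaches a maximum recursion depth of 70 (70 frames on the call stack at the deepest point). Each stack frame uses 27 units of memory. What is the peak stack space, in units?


Maximum recursion depth = 70 frames
Memory per frame = 27 units
Total stack space = depth * frame_size
= 70 * 27 = 1890


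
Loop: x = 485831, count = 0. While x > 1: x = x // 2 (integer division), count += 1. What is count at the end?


The variable x halves each step:
x = 485831 -> 242915 -> 121457 -> 60728 -> 30364 -> 15182 -> 7591 -> 3795 -> 1897 -> 948 -> 474 -> 237 -> 118 -> 59 -> 29 -> 14 -> 7 -> 3 -> 1
Number of halvings = floor(log2(485831)) = 18


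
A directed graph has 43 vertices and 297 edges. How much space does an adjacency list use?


Adjacency list: one list head per vertex + one entry per edge
Vertex heads: 43
Edge entries: 297
Total = 43 + 297 = 340


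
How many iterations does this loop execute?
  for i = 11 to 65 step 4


The loop variable i takes values starting at 11 and increments by 4 each iteration.
Sequence: i = 11, 15, 19, 23, 27, 31, 35, 39, 43, ...
The upper bound 65 is inclusive, so the count is floor((last - first) / step) + 1:
floor((65 - 11) / 4) + 1 = floor(54/4) + 1 = 13 + 1 = 14


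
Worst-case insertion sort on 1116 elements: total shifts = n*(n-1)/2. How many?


Sum of shifts = 1 + 2 + 3 + ... + 1115
= 1116 * 1115 / 2
= 1244340 / 2
= 622170


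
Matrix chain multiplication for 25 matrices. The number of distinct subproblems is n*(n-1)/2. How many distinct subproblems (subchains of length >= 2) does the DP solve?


Subproblems are indexed by (i, j) where i < j.
Number of such pairs = n*(n-1)/2
= 25 * 24 / 2
= 300


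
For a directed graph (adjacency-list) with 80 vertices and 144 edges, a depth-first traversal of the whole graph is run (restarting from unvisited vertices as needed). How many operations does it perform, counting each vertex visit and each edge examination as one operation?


A full DFS traversal visits each vertex once and examines each edge once.
V = 80
E = 144
Sum = 80 + 144 = 224


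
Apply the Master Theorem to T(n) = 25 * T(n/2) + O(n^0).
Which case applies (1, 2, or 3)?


The Master Theorem: T(n) = a*T(n/b) + O(n^c)
  a = 25, b = 2, c = 0
log_b(a) = log_2(25) ~ 4.644
Compare b^c with a: 2^0 = 1 < 25, so c < log_b(a).
Since c < log_b(a), Case 1 applies.
T(n) = O(n^(log_2 25)) ~ O(n^4.644)
Master Theorem case = 1


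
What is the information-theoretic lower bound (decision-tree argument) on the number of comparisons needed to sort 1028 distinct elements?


A binary decision tree of height h has at most 2^h leaves and needs at least n! of them, so h >= ceil(log2(n!)).
1028! is far too large to multiply out, so use Stirling's series:
  ln(n!) ~ n ln n - n + (1/2) ln(2 pi n) + 1/(12n)  (error below 1/(360 n^3), negligible here)
  ln(1028) = 6.9353704
  n ln n = 1028 * 6.9353704 = 7129.5608
  (1/2) ln(2 pi * 1028) = (1/2) ln(6459.1145) = 4.3866
  1/(12*1028) = 0.0001
  ln(1028!) ~ 7129.5608 - 1028 + 4.3866 + 0.0001 = 6105.9475
Convert to base 2: log2(1028!) = 6105.9475 / ln 2 = 6105.9475 / 0.69314718 = 8809.0202
ceil(8809.0202) = 8810


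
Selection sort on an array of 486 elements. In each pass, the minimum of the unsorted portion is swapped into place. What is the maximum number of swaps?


Selection sort performs one swap per pass:
  Pass 1: find min in positions 0 to 485, swap with position 0
  Pass 2: find min in positions 1 to 485, swap with position 1
  Pass 3: find min in positions 2 to 485, swap with position 2
  Pass 4: find min in positions 3 to 485, swap with position 3
  Pass 5: find min in positions 4 to 485, swap with position 4
  ... (480 more passes)
Total passes (and swaps) = n - 1 = 486 - 1 = 485


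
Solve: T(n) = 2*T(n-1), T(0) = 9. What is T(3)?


Unrolling:
T(3) = 2*T(2) = 2^2*T(1) = ... = 2^3*T(0)
= 2^3 * 9
= 8 * 9 = 72


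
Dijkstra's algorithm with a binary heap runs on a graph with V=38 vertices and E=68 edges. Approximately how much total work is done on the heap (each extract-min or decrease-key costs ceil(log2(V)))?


Dijkstra with a binary heap: each vertex is extracted once, each edge may relax once.
Each heap operation costs O(log V).
V + E = 38 + 68 = 106
ceil(log2(38)) = 6 (since 2^5 = 32 < 38 <= 64 = 2^6)
Total heap work = (V+E) * ceil(log2(V)) = 106 * 6 = 636


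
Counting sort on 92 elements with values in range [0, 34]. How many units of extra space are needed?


Output array size: 92 (to store sorted result)
Count array size: 35 (one slot per possible value, range 0 to 34)
Total extra space = 92 + 35 = 127


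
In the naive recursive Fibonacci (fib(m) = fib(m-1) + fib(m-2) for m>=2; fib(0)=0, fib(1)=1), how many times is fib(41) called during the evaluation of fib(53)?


Let N(m) = number of times fib(m) is called while evaluating fib(53).
N(53) = 1 (the initial call).
N(52) = 1 (only fib(53) calls it).
For 1 <= m <= 51: fib(m) is called by fib(m+1) and fib(m+2), so
  N(m) = N(m+1) + N(m+2).
fib(0) is called only by fib(2), so N(0) = N(2).
Walk down from m=53:
  N(53)=1, N(52)=1, N(51)=2, N(50)=3, N(49)=5, N(48)=8, N(47)=13, N(46)=21, N(45)=34, N(44)=55, N(43)=89, N(42)=144, N(41)=233
N(41) = 233
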